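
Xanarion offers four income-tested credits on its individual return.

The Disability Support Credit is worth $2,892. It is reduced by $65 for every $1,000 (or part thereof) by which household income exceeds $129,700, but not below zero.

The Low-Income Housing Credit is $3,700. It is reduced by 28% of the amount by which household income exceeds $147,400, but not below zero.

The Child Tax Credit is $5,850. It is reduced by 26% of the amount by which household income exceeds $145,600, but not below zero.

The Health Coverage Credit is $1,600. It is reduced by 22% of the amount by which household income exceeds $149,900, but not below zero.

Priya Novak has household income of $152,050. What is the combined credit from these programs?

$9,095

Disability Support Credit: income exceeds $129,700 by $22,350, which is 23 full-or-partial $1,000 increments; reduction = 23 × $65 = $1,495, leaving $1,397.
Low-Income Housing Credit: 28% of the $4,650 excess over $147,400 is $1,302; credit = $3,700 − $1,302 = $2,398.
Child Tax Credit: 26% of the $6,450 excess over $145,600 is $1,677; credit = $5,850 − $1,677 = $4,173.
Health Coverage Credit: 22% of the $2,150 excess over $149,900 is $473; credit = $1,600 − $473 = $1,127.
Total: $1,397 + $2,398 + $4,173 + $1,127 = $9,095.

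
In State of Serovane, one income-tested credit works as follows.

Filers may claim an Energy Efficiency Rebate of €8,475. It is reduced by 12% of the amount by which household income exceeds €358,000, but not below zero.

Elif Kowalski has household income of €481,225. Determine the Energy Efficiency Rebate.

Energy Efficiency Rebate: 12% of the €123,225 excess over €358,000 is €14,787 ≥ base, so the credit is €0.

€0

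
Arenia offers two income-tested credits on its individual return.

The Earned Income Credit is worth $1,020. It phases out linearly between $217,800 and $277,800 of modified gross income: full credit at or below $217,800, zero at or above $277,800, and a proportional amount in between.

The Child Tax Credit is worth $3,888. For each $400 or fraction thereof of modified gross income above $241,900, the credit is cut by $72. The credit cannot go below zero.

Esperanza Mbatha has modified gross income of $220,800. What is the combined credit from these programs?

Earned Income Credit: $220,800 is $3,000 into a $60,000 phase-out range, leaving 57,000/60,000 of the credit: $1,020 × 57,000/60,000 = $969.
Child Tax Credit: $220,800 is at or below the $241,900 threshold, so the full $3,888 applies.
Total: $969 + $3,888 = $4,857.

$4,857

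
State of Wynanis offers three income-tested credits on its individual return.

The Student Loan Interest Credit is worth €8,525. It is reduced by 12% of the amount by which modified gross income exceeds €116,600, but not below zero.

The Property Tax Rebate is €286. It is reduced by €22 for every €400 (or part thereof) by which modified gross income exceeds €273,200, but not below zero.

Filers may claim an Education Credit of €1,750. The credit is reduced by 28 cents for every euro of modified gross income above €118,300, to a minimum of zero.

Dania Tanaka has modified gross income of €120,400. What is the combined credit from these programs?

€9,517

Student Loan Interest Credit: 12% of the €3,800 excess over €116,600 is €456; credit = €8,525 − €456 = €8,069.
Property Tax Rebate: €120,400 is at or below the €273,200 threshold, so the full €286 applies.
Education Credit: 28% of the €2,100 excess over €118,300 is €588; credit = €1,750 − €588 = €1,162.
Total: €8,069 + €286 + €1,162 = €9,517.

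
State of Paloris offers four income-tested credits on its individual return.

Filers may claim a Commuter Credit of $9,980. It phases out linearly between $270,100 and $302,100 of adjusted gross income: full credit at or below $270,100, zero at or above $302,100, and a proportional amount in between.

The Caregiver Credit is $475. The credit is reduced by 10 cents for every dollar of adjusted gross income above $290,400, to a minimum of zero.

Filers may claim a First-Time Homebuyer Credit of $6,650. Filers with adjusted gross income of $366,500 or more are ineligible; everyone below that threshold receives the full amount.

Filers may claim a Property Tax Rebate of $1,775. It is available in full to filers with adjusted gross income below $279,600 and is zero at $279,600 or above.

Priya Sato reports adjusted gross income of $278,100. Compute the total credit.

Commuter Credit: $278,100 is $8,000 into a $32,000 phase-out range, leaving 24,000/32,000 of the credit: $9,980 × 24,000/32,000 = $7,485.
Caregiver Credit: $278,100 is at or below the $290,400 threshold, so the full $475 applies.
First-Time Homebuyer Credit: $278,100 is below the $366,500 cutoff, so the full $6,650 applies.
Property Tax Rebate: $278,100 is below the $279,600 cutoff, so the full $1,775 applies.
Total: $7,485 + $475 + $6,650 + $1,775 = $16,385.

$16,385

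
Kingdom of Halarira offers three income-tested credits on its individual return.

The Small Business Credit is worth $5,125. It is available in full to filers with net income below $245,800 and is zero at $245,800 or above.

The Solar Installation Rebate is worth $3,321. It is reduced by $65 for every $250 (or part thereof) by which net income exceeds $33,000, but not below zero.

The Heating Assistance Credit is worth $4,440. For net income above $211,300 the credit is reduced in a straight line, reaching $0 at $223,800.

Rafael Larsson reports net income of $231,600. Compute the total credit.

Small Business Credit: $231,600 is below the $245,800 cutoff, so the full $5,125 applies.
Solar Installation Rebate: income exceeds $33,000 by $198,600 → 795 increments × $65 = $51,675 ≥ base, so the credit is $0.
Heating Assistance Credit: $231,600 is at or above $223,800, so the credit is $0.
Total: $5,125 + $0 + $0 = $5,125.

$5,125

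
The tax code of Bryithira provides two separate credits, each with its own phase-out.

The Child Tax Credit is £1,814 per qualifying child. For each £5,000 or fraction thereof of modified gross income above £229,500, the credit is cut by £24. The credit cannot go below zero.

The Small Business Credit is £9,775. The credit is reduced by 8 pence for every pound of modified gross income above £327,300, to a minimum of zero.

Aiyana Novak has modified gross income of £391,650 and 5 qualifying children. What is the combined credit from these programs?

£12,905

Child Tax Credit: base = 5 × £1,814 = £9,070. income exceeds £229,500 by £162,150, which is 33 full-or-partial £5,000 increments; reduction = 33 × £24 = £792, leaving £8,278.
Small Business Credit: 8% of the £64,350 excess over £327,300 is £5,148; credit = £9,775 − £5,148 = £4,627.
Total: £8,278 + £4,627 = £12,905.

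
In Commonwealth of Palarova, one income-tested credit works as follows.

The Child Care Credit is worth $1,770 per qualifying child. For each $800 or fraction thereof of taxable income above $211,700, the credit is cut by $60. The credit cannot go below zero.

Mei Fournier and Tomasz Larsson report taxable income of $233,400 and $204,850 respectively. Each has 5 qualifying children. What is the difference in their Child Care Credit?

$1,680

Mei ($233,400): Child Care Credit: base = 5 × $1,770 = $8,850. income exceeds $211,700 by $21,700, which is 28 full-or-partial $800 increments; reduction = 28 × $60 = $1,680, leaving $7,170.
Tomasz ($204,850): Child Care Credit: base = 5 × $1,770 = $8,850. $204,850 is at or below the $211,700 threshold, so the full $8,850 applies.
Difference: |$7,170 − $8,850| = $1,680.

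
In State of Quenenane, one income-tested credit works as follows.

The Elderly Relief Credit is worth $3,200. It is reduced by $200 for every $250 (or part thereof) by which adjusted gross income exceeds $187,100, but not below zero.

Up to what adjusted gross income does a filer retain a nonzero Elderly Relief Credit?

After 15 increments the reduction is 15 × $200 = $3,000, leaving $200; one more increment wipes it out. Increment 15 ends at excess 15 × $250 = $3,750, so the highest qualifying income is $187,100 + $3,750 = $190,850.

$190,850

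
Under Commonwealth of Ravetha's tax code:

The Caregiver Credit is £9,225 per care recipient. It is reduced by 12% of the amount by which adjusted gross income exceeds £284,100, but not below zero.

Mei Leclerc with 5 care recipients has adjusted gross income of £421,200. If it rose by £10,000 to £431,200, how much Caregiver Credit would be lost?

At £421,200 — base = 5 × £9,225 = £46,125. 12% of the £137,100 excess over £284,100 is £16,452; credit = £46,125 − £16,452 = £29,673.
At £431,200 — base = 5 × £9,225 = £46,125. 12% of the £147,100 excess over £284,100 is £17,652; credit = £46,125 − £17,652 = £28,473.
Lost: £29,673 − £28,473 = £1,200.

£1,200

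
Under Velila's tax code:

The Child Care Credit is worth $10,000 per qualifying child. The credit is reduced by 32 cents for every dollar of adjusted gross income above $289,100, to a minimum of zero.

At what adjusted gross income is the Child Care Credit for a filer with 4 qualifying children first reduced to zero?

Full credit = 4 × $10,000 = $40,000.
The credit falls by 32% of each dollar above $289,100, so it reaches zero when the excess is $40,000 / 32% = $125,000: income = $289,100 + $125,000 = $414,100.

$414,100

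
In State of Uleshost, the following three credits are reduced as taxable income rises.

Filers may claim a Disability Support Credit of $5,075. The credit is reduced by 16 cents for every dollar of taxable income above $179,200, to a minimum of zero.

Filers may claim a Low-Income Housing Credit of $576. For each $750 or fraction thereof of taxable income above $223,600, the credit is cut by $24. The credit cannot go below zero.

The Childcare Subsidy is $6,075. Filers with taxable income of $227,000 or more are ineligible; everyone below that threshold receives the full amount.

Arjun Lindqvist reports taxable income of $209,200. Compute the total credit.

Disability Support Credit: 16% of the $30,000 excess over $179,200 is $4,800; credit = $5,075 − $4,800 = $275.
Low-Income Housing Credit: $209,200 is at or below the $223,600 threshold, so the full $576 applies.
Childcare Subsidy: $209,200 is below the $227,000 cutoff, so the full $6,075 applies.
Total: $275 + $576 + $6,075 = $6,926.

$6,926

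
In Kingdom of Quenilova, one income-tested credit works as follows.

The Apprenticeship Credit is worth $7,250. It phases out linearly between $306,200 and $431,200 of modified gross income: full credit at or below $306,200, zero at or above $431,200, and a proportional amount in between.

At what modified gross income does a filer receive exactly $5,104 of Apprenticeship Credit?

$5,104 is 5,104/7,250 of the full $7,250, so 2,146/7,250 of the $125,000 range has been used: income = $306,200 + $125,000 × 2,146/7,250 = $343,200.

$343,200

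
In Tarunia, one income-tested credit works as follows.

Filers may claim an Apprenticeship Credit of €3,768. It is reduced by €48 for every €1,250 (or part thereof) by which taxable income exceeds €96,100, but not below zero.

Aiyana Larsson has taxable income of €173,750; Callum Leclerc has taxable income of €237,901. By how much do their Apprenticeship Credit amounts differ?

Aiyana (€173,750): Apprenticeship Credit: income exceeds €96,100 by €77,650, which is 63 full-or-partial €1,250 increments; reduction = 63 × €48 = €3,024, leaving €744.
Callum (€237,901): Apprenticeship Credit: income exceeds €96,100 by €141,801 → 114 increments × €48 = €5,472 ≥ base, so the credit is €0.
Difference: |€744 − €0| = €744.

€744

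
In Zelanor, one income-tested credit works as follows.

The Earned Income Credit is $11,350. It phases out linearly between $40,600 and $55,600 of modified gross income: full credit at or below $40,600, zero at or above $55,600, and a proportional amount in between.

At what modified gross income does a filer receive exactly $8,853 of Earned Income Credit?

$43,900

$8,853 is 8,853/11,350 of the full $11,350, so 2,497/11,350 of the $15,000 range has been used: income = $40,600 + $15,000 × 2,497/11,350 = $43,900.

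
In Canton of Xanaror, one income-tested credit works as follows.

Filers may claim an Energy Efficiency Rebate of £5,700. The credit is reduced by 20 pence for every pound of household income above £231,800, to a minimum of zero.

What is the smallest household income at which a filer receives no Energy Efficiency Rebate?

£260,300

The credit falls by 20% of each pound above £231,800, so it reaches zero when the excess is £5,700 / 20% = £28,500: income = £231,800 + £28,500 = £260,300.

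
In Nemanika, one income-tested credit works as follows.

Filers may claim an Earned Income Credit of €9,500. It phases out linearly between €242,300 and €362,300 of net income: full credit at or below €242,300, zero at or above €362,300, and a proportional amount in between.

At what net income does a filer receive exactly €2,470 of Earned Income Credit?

€331,100

€2,470 is 2,470/9,500 of the full €9,500, so 7,030/9,500 of the €120,000 range has been used: income = €242,300 + €120,000 × 7,030/9,500 = €331,100.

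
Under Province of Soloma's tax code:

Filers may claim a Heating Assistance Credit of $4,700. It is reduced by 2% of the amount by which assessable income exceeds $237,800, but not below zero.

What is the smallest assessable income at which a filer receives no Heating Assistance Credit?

$472,800

The credit falls by 2% of each dollar above $237,800, so it reaches zero when the excess is $4,700 / 2% = $235,000: income = $237,800 + $235,000 = $472,800.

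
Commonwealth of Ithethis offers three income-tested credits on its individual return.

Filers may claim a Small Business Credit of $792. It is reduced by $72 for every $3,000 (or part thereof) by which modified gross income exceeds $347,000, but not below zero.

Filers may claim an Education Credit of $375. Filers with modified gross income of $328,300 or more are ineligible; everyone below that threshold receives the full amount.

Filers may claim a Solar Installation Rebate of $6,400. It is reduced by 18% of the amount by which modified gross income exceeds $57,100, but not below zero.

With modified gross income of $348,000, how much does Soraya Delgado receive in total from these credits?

$720

Small Business Credit: income exceeds $347,000 by $1,000, which is 1 full-or-partial $3,000 increment; reduction = 1 × $72 = $72, leaving $720.
Education Credit: $348,000 meets or exceeds the $328,300 cutoff, so the credit is $0.
Solar Installation Rebate: 18% of the $290,900 excess over $57,100 is $52,362 ≥ base, so the credit is $0.
Total: $720 + $0 + $0 = $720.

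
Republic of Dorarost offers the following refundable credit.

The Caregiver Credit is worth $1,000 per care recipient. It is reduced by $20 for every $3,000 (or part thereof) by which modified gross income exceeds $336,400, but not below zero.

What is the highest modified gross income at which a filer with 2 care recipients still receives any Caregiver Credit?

$633,400

Full credit = 2 × $1,000 = $2,000.
After 99 increments the reduction is 99 × $20 = $1,980, leaving $20; one more increment wipes it out. Increment 99 ends at excess 99 × $3,000 = $297,000, so the highest qualifying income is $336,400 + $297,000 = $633,400.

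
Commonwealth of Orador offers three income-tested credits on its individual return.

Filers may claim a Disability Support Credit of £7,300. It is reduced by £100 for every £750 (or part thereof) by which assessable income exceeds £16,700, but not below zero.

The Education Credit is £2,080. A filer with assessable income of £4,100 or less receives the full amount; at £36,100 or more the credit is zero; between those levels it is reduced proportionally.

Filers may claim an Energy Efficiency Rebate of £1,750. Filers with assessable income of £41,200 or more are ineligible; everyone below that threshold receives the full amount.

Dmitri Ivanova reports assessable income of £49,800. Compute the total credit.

Disability Support Credit: income exceeds £16,700 by £33,100, which is 45 full-or-partial £750 increments; reduction = 45 × £100 = £4,500, leaving £2,800.
Education Credit: £49,800 is at or above £36,100, so the credit is £0.
Energy Efficiency Rebate: £49,800 meets or exceeds the £41,200 cutoff, so the credit is £0.
Total: £2,800 + £0 + £0 = £2,800.

£2,800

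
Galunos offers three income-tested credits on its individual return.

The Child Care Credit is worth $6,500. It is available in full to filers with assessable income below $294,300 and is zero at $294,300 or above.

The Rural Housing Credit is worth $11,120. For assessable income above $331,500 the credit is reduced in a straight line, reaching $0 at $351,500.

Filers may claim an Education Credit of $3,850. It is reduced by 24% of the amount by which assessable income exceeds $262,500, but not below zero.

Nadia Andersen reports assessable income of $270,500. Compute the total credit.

Child Care Credit: $270,500 is below the $294,300 cutoff, so the full $6,500 applies.
Rural Housing Credit: $270,500 is at or below the $331,500 threshold, so the full $11,120 applies.
Education Credit: 24% of the $8,000 excess over $262,500 is $1,920; credit = $3,850 − $1,920 = $1,930.
Total: $6,500 + $11,120 + $1,930 = $19,550.

$19,550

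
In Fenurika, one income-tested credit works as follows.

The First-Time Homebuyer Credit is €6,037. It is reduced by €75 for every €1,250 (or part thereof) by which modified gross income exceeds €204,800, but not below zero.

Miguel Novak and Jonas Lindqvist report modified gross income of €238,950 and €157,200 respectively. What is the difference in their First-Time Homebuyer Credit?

Miguel (€238,950): First-Time Homebuyer Credit: income exceeds €204,800 by €34,150, which is 28 full-or-partial €1,250 increments; reduction = 28 × €75 = €2,100, leaving €3,937.
Jonas (€157,200): First-Time Homebuyer Credit: €157,200 is at or below the €204,800 threshold, so the full €6,037 applies.
Difference: |€3,937 − €6,037| = €2,100.

€2,100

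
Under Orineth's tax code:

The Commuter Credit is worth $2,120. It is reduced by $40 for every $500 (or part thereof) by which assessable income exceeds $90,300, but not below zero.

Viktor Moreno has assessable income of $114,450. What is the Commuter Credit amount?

$160

Commuter Credit: income exceeds $90,300 by $24,150, which is 49 full-or-partial $500 increments; reduction = 49 × $40 = $1,960, leaving $160.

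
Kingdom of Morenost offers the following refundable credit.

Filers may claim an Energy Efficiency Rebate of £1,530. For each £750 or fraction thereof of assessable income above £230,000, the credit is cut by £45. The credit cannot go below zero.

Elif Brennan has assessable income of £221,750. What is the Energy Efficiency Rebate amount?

Energy Efficiency Rebate: £221,750 is at or below the £230,000 threshold, so the full £1,530 applies.

£1,530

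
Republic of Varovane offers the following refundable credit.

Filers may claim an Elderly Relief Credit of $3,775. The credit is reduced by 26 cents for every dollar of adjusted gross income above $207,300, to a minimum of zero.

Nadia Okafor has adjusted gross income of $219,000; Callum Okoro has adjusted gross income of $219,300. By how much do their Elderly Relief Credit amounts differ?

Nadia ($219,000): Elderly Relief Credit: 26% of the $11,700 excess over $207,300 is $3,042; credit = $3,775 − $3,042 = $733.
Callum ($219,300): Elderly Relief Credit: 26% of the $12,000 excess over $207,300 is $3,120; credit = $3,775 − $3,120 = $655.
Difference: |$733 − $655| = $78.

$78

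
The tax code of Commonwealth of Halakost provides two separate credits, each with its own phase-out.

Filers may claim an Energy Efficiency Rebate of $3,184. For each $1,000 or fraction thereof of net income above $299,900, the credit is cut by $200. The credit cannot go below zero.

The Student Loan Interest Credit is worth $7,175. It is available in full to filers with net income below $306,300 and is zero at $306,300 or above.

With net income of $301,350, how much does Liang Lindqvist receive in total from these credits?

$9,959

Energy Efficiency Rebate: income exceeds $299,900 by $1,450, which is 2 full-or-partial $1,000 increments; reduction = 2 × $200 = $400, leaving $2,784.
Student Loan Interest Credit: $301,350 is below the $306,300 cutoff, so the full $7,175 applies.
Total: $2,784 + $7,175 = $9,959.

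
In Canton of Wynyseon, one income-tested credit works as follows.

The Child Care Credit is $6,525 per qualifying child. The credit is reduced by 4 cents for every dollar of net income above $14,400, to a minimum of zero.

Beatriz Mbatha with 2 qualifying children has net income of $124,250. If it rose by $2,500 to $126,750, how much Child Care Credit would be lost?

$100

At $124,250 — base = 2 × $6,525 = $13,050. 4% of the $109,850 excess over $14,400 is $4,394; credit = $13,050 − $4,394 = $8,656.
At $126,750 — base = 2 × $6,525 = $13,050. 4% of the $112,350 excess over $14,400 is $4,494; credit = $13,050 − $4,494 = $8,556.
Lost: $8,656 − $8,556 = $100.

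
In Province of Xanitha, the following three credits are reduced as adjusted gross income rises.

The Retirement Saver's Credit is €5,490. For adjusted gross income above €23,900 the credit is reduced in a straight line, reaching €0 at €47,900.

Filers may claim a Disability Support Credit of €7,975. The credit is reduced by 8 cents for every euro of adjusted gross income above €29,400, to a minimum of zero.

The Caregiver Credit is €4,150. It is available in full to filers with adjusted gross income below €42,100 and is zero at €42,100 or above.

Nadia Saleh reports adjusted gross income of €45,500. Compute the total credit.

€7,236

Retirement Saver's Credit: €45,500 is €21,600 into a €24,000 phase-out range, leaving 2,400/24,000 of the credit: €5,490 × 2,400/24,000 = €549.
Disability Support Credit: 8% of the €16,100 excess over €29,400 is €1,288; credit = €7,975 − €1,288 = €6,687.
Caregiver Credit: €45,500 meets or exceeds the €42,100 cutoff, so the credit is €0.
Total: €549 + €6,687 + €0 = €7,236.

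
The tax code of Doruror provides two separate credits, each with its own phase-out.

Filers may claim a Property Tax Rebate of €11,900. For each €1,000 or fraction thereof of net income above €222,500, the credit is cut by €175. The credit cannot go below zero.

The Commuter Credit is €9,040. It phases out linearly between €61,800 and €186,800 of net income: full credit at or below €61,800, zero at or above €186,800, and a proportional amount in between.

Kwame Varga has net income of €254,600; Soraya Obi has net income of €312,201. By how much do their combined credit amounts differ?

Kwame (€254,600): Property Tax Rebate: income exceeds €222,500 by €32,100, which is 33 full-or-partial €1,000 increments; reduction = 33 × €175 = €5,775, leaving €6,125. Commuter Credit: €254,600 is at or above €186,800, so the credit is €0. total €6,125 + €0 = €6,125
Soraya (€312,201): Property Tax Rebate: income exceeds €222,500 by €89,701 → 90 increments × €175 = €15,750 ≥ base, so the credit is €0. Commuter Credit: €312,201 is at or above €186,800, so the credit is €0. total €0 + €0 = €0
Difference: |€6,125 − €0| = €6,125.

€6,125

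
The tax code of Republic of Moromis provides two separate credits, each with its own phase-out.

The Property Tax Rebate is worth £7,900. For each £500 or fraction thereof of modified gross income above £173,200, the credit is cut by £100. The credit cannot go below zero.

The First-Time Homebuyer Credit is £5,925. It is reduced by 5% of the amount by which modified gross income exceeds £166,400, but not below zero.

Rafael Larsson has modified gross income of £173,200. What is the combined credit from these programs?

Property Tax Rebate: £173,200 is at or below the £173,200 threshold, so the full £7,900 applies.
First-Time Homebuyer Credit: 5% of the £6,800 excess over £166,400 is £340; credit = £5,925 − £340 = £5,585.
Total: £7,900 + £5,585 = £13,485.

£13,485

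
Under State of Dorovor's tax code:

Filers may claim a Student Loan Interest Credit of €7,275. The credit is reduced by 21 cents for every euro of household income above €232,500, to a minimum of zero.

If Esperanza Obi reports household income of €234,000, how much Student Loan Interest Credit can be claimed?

Student Loan Interest Credit: 21% of the €1,500 excess over €232,500 is €315; credit = €7,275 − €315 = €6,960.

€6,960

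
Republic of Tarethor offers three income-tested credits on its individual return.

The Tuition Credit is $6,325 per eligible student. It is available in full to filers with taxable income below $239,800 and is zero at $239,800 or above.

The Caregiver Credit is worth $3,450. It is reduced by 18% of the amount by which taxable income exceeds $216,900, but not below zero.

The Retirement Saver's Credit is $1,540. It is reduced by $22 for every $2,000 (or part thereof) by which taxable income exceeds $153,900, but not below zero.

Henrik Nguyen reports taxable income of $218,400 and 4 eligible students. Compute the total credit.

Tuition Credit: base = 4 × $6,325 = $25,300. $218,400 is below the $239,800 cutoff, so the full $25,300 applies.
Caregiver Credit: 18% of the $1,500 excess over $216,900 is $270; credit = $3,450 − $270 = $3,180.
Retirement Saver's Credit: income exceeds $153,900 by $64,500, which is 33 full-or-partial $2,000 increments; reduction = 33 × $22 = $726, leaving $814.
Total: $25,300 + $3,180 + $814 = $29,294.

$29,294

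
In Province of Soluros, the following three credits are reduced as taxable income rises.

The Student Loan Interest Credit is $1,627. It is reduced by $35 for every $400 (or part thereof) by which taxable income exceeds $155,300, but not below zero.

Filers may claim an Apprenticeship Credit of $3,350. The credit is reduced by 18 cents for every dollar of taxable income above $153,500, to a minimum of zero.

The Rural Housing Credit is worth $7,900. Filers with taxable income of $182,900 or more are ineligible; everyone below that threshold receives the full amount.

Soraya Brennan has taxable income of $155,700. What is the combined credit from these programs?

$12,446

Student Loan Interest Credit: income exceeds $155,300 by $400, which is 1 full-or-partial $400 increment; reduction = 1 × $35 = $35, leaving $1,592.
Apprenticeship Credit: 18% of the $2,200 excess over $153,500 is $396; credit = $3,350 − $396 = $2,954.
Rural Housing Credit: $155,700 is below the $182,900 cutoff, so the full $7,900 applies.
Total: $1,592 + $2,954 + $7,900 = $12,446.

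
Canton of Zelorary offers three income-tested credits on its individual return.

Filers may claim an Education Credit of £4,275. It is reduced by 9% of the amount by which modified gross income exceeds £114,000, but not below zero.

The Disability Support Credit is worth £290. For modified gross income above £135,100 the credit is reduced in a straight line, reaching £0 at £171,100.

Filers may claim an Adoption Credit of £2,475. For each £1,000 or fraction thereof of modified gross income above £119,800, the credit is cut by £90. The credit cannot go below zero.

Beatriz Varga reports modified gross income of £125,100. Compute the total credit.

£5,501

Education Credit: 9% of the £11,100 excess over £114,000 is £999; credit = £4,275 − £999 = £3,276.
Disability Support Credit: £125,100 is at or below the £135,100 threshold, so the full £290 applies.
Adoption Credit: income exceeds £119,800 by £5,300, which is 6 full-or-partial £1,000 increments; reduction = 6 × £90 = £540, leaving £1,935.
Total: £3,276 + £290 + £1,935 = £5,501.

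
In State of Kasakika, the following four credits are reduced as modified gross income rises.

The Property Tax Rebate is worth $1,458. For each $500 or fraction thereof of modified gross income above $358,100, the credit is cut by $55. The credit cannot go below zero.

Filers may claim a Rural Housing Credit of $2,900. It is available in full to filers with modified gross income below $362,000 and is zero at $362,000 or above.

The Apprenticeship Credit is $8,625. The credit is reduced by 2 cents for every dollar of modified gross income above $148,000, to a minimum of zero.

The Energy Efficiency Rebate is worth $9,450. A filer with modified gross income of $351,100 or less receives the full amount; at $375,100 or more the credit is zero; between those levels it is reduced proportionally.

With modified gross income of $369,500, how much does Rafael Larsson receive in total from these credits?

$6,593

Property Tax Rebate: income exceeds $358,100 by $11,400, which is 23 full-or-partial $500 increments; reduction = 23 × $55 = $1,265, leaving $193.
Rural Housing Credit: $369,500 meets or exceeds the $362,000 cutoff, so the credit is $0.
Apprenticeship Credit: 2% of the $221,500 excess over $148,000 is $4,430; credit = $8,625 − $4,430 = $4,195.
Energy Efficiency Rebate: $369,500 is $18,400 into a $24,000 phase-out range, leaving 5,600/24,000 of the credit: $9,450 × 5,600/24,000 = $2,205.
Total: $193 + $0 + $4,195 + $2,205 = $6,593.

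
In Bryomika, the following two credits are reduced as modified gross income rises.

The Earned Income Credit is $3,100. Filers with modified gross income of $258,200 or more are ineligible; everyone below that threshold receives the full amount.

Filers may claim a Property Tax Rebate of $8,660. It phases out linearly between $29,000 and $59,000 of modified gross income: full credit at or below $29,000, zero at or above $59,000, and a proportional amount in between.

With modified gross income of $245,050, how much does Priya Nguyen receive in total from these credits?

$3,100

Earned Income Credit: $245,050 is below the $258,200 cutoff, so the full $3,100 applies.
Property Tax Rebate: $245,050 is at or above $59,000, so the credit is $0.
Total: $3,100 + $0 = $3,100.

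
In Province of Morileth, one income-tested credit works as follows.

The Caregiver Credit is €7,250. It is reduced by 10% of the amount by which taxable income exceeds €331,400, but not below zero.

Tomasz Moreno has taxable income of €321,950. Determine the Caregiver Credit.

€7,250

Caregiver Credit: €321,950 is at or below the €331,400 threshold, so the full €7,250 applies.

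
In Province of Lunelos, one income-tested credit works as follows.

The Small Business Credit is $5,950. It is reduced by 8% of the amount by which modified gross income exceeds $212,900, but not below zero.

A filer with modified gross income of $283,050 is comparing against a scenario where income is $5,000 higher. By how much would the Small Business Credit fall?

$338

At $283,050 — 8% of the $70,150 excess over $212,900 is $5,612; credit = $5,950 − $5,612 = $338.
At $288,050 — 8% of the $75,150 excess over $212,900 is $6,012 ≥ base, so the credit is $0.
Lost: $338 − $0 = $338.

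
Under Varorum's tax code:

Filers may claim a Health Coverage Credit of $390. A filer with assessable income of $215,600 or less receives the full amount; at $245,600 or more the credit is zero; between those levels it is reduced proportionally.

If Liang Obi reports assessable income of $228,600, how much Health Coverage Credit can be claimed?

$221

Health Coverage Credit: $228,600 is $13,000 into a $30,000 phase-out range, leaving 17,000/30,000 of the credit: $390 × 17,000/30,000 = $221.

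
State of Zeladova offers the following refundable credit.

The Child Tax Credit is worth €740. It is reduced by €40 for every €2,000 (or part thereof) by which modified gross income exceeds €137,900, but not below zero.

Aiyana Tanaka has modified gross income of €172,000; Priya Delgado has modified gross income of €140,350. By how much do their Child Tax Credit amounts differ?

€640

Aiyana (€172,000): Child Tax Credit: income exceeds €137,900 by €34,100, which is 18 full-or-partial €2,000 increments; reduction = 18 × €40 = €720, leaving €20.
Priya (€140,350): Child Tax Credit: income exceeds €137,900 by €2,450, which is 2 full-or-partial €2,000 increments; reduction = 2 × €40 = €80, leaving €660.
Difference: |€20 − €660| = €640.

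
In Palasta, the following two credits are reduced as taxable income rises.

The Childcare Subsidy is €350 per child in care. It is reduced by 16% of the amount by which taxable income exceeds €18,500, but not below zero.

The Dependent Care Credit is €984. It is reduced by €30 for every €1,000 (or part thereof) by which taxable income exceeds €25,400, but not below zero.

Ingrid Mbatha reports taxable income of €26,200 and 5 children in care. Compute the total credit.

Childcare Subsidy: base = 5 × €350 = €1,750. 16% of the €7,700 excess over €18,500 is €1,232; credit = €1,750 − €1,232 = €518.
Dependent Care Credit: income exceeds €25,400 by €800, which is 1 full-or-partial €1,000 increment; reduction = 1 × €30 = €30, leaving €954.
Total: €518 + €954 = €1,472.

€1,472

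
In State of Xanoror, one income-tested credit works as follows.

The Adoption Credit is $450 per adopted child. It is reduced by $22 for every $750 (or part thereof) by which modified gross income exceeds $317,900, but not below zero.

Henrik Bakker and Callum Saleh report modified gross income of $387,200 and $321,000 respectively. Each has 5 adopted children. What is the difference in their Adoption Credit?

$1,936

Henrik ($387,200): Adoption Credit: base = 5 × $450 = $2,250. income exceeds $317,900 by $69,300, which is 93 full-or-partial $750 increments; reduction = 93 × $22 = $2,046, leaving $204.
Callum ($321,000): Adoption Credit: base = 5 × $450 = $2,250. income exceeds $317,900 by $3,100, which is 5 full-or-partial $750 increments; reduction = 5 × $22 = $110, leaving $2,140.
Difference: |$204 − $2,140| = $1,936.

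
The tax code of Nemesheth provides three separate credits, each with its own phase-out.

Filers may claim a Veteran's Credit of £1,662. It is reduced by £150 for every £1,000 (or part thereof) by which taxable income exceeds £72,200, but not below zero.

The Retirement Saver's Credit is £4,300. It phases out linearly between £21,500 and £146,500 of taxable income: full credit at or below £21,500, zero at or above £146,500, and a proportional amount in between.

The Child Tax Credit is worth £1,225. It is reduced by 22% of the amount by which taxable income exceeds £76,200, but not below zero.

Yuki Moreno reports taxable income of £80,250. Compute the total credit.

£2,925

Veteran's Credit: income exceeds £72,200 by £8,050, which is 9 full-or-partial £1,000 increments; reduction = 9 × £150 = £1,350, leaving £312.
Retirement Saver's Credit: £80,250 is £58,750 into a £125,000 phase-out range, leaving 66,250/125,000 of the credit: £4,300 × 66,250/125,000 = £2,279.
Child Tax Credit: 22% of the £4,050 excess over £76,200 is £891; credit = £1,225 − £891 = £334.
Total: £312 + £2,279 + £334 = £2,925.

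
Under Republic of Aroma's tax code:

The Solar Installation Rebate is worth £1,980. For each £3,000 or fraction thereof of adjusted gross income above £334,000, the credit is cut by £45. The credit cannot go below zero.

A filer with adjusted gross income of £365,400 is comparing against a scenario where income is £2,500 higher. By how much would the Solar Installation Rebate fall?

At £365,400 — income exceeds £334,000 by £31,400, which is 11 full-or-partial £3,000 increments; reduction = 11 × £45 = £495, leaving £1,485.
At £367,900 — income exceeds £334,000 by £33,900, which is 12 full-or-partial £3,000 increments; reduction = 12 × £45 = £540, leaving £1,440.
Lost: £1,485 − £1,440 = £45.

£45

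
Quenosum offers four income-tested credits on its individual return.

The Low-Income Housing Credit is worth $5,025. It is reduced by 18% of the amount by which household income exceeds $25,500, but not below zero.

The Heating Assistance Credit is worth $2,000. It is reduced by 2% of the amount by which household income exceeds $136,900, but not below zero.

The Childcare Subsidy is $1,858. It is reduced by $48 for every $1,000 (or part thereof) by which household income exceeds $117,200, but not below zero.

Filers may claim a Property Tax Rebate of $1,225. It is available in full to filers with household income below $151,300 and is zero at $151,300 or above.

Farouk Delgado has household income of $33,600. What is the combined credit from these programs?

Low-Income Housing Credit: 18% of the $8,100 excess over $25,500 is $1,458; credit = $5,025 − $1,458 = $3,567.
Heating Assistance Credit: $33,600 is at or below the $136,900 threshold, so the full $2,000 applies.
Childcare Subsidy: $33,600 is at or below the $117,200 threshold, so the full $1,858 applies.
Property Tax Rebate: $33,600 is below the $151,300 cutoff, so the full $1,225 applies.
Total: $3,567 + $2,000 + $1,858 + $1,225 = $8,650.

$8,650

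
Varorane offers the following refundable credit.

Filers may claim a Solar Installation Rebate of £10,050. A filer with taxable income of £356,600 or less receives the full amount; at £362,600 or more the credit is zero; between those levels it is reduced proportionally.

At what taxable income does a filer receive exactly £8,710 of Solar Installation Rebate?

£8,710 is 8,710/10,050 of the full £10,050, so 1,340/10,050 of the £6,000 range has been used: income = £356,600 + £6,000 × 1,340/10,050 = £357,400.

£357,400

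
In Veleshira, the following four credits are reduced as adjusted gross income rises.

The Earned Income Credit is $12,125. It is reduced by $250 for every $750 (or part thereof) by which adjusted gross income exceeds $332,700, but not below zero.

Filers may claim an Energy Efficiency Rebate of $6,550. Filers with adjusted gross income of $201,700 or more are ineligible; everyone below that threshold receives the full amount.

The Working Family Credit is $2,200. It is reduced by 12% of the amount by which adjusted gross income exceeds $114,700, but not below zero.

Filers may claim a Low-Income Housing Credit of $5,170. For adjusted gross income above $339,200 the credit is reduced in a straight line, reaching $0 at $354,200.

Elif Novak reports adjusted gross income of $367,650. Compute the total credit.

$375

Earned Income Credit: income exceeds $332,700 by $34,950, which is 47 full-or-partial $750 increments; reduction = 47 × $250 = $11,750, leaving $375.
Energy Efficiency Rebate: $367,650 meets or exceeds the $201,700 cutoff, so the credit is $0.
Working Family Credit: 12% of the $252,950 excess over $114,700 is $30,354 ≥ base, so the credit is $0.
Low-Income Housing Credit: $367,650 is at or above $354,200, so the credit is $0.
Total: $375 + $0 + $0 + $0 = $375.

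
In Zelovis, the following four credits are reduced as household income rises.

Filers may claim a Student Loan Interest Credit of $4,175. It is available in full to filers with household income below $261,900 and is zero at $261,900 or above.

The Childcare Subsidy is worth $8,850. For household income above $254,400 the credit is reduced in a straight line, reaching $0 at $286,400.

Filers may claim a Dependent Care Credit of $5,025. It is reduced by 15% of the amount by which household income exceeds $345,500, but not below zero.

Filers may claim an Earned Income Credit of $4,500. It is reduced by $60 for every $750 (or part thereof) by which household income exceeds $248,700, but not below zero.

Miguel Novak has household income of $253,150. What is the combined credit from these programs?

$22,190

Student Loan Interest Credit: $253,150 is below the $261,900 cutoff, so the full $4,175 applies.
Childcare Subsidy: $253,150 is at or below the $254,400 threshold, so the full $8,850 applies.
Dependent Care Credit: $253,150 is at or below the $345,500 threshold, so the full $5,025 applies.
Earned Income Credit: income exceeds $248,700 by $4,450, which is 6 full-or-partial $750 increments; reduction = 6 × $60 = $360, leaving $4,140.
Total: $4,175 + $8,850 + $5,025 + $4,140 = $22,190.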